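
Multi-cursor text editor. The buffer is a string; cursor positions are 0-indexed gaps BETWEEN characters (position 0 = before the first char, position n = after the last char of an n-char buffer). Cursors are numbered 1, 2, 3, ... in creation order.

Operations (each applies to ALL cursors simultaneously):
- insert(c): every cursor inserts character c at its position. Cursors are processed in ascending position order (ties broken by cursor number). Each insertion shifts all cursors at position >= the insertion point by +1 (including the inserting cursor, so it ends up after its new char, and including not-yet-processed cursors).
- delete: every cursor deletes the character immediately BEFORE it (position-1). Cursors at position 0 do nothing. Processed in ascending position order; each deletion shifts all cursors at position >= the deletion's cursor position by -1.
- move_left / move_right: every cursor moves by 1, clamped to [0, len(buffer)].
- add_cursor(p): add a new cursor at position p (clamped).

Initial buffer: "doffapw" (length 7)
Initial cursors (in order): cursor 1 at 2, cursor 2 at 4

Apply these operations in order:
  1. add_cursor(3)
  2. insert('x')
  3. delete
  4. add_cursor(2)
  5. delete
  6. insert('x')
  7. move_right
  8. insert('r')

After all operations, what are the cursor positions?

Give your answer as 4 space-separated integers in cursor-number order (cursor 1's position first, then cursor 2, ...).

Answer: 9 9 9 9

Derivation:
After op 1 (add_cursor(3)): buffer="doffapw" (len 7), cursors c1@2 c3@3 c2@4, authorship .......
After op 2 (insert('x')): buffer="doxfxfxapw" (len 10), cursors c1@3 c3@5 c2@7, authorship ..1.3.2...
After op 3 (delete): buffer="doffapw" (len 7), cursors c1@2 c3@3 c2@4, authorship .......
After op 4 (add_cursor(2)): buffer="doffapw" (len 7), cursors c1@2 c4@2 c3@3 c2@4, authorship .......
After op 5 (delete): buffer="apw" (len 3), cursors c1@0 c2@0 c3@0 c4@0, authorship ...
After op 6 (insert('x')): buffer="xxxxapw" (len 7), cursors c1@4 c2@4 c3@4 c4@4, authorship 1234...
After op 7 (move_right): buffer="xxxxapw" (len 7), cursors c1@5 c2@5 c3@5 c4@5, authorship 1234...
After op 8 (insert('r')): buffer="xxxxarrrrpw" (len 11), cursors c1@9 c2@9 c3@9 c4@9, authorship 1234.1234..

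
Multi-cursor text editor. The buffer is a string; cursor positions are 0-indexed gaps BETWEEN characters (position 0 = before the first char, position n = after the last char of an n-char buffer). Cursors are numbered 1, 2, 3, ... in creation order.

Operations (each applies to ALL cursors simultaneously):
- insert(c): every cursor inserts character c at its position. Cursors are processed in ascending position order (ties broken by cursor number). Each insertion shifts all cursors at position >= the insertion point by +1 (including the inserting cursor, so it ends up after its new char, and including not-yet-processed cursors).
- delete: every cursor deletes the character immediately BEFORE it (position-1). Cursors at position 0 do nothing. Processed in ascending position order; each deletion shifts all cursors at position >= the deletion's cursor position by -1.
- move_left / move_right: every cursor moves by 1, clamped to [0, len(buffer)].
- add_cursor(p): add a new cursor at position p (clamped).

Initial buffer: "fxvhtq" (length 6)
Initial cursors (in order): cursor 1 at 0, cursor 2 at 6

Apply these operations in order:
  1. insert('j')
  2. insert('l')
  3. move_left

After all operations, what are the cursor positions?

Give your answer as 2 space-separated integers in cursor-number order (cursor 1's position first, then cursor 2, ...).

After op 1 (insert('j')): buffer="jfxvhtqj" (len 8), cursors c1@1 c2@8, authorship 1......2
After op 2 (insert('l')): buffer="jlfxvhtqjl" (len 10), cursors c1@2 c2@10, authorship 11......22
After op 3 (move_left): buffer="jlfxvhtqjl" (len 10), cursors c1@1 c2@9, authorship 11......22

Answer: 1 9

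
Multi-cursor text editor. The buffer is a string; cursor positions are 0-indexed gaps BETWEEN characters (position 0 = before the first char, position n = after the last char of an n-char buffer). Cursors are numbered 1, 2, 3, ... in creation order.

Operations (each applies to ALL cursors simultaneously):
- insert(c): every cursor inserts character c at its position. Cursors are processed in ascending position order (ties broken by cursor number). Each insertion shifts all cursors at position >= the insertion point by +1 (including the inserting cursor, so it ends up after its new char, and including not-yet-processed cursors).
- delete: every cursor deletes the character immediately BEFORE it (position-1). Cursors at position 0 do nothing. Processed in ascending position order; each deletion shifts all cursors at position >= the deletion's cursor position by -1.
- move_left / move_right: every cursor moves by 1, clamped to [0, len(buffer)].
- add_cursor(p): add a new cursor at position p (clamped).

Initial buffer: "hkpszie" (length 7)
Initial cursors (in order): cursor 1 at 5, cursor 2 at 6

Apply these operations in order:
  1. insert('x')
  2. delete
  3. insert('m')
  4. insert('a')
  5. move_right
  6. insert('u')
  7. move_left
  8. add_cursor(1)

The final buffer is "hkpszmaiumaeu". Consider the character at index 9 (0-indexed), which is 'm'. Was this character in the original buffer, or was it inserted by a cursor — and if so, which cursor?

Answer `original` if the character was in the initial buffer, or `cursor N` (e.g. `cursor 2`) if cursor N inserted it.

After op 1 (insert('x')): buffer="hkpszxixe" (len 9), cursors c1@6 c2@8, authorship .....1.2.
After op 2 (delete): buffer="hkpszie" (len 7), cursors c1@5 c2@6, authorship .......
After op 3 (insert('m')): buffer="hkpszmime" (len 9), cursors c1@6 c2@8, authorship .....1.2.
After op 4 (insert('a')): buffer="hkpszmaimae" (len 11), cursors c1@7 c2@10, authorship .....11.22.
After op 5 (move_right): buffer="hkpszmaimae" (len 11), cursors c1@8 c2@11, authorship .....11.22.
After op 6 (insert('u')): buffer="hkpszmaiumaeu" (len 13), cursors c1@9 c2@13, authorship .....11.122.2
After op 7 (move_left): buffer="hkpszmaiumaeu" (len 13), cursors c1@8 c2@12, authorship .....11.122.2
After op 8 (add_cursor(1)): buffer="hkpszmaiumaeu" (len 13), cursors c3@1 c1@8 c2@12, authorship .....11.122.2
Authorship (.=original, N=cursor N): . . . . . 1 1 . 1 2 2 . 2
Index 9: author = 2

Answer: cursor 2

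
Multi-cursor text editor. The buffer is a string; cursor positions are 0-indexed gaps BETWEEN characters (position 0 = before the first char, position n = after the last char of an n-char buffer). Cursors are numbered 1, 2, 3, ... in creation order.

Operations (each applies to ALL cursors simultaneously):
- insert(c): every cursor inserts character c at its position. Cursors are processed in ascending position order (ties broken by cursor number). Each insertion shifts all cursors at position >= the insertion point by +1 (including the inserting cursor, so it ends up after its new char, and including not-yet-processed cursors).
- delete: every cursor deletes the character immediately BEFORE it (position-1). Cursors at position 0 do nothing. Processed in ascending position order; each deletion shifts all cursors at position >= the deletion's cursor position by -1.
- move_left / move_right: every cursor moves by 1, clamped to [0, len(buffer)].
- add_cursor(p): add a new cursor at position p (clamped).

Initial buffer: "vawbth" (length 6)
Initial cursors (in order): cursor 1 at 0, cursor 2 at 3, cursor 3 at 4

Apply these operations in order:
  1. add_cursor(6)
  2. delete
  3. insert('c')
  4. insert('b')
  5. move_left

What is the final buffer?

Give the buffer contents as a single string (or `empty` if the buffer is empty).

Answer: cbvaccbbtcb

Derivation:
After op 1 (add_cursor(6)): buffer="vawbth" (len 6), cursors c1@0 c2@3 c3@4 c4@6, authorship ......
After op 2 (delete): buffer="vat" (len 3), cursors c1@0 c2@2 c3@2 c4@3, authorship ...
After op 3 (insert('c')): buffer="cvacctc" (len 7), cursors c1@1 c2@5 c3@5 c4@7, authorship 1..23.4
After op 4 (insert('b')): buffer="cbvaccbbtcb" (len 11), cursors c1@2 c2@8 c3@8 c4@11, authorship 11..2323.44
After op 5 (move_left): buffer="cbvaccbbtcb" (len 11), cursors c1@1 c2@7 c3@7 c4@10, authorship 11..2323.44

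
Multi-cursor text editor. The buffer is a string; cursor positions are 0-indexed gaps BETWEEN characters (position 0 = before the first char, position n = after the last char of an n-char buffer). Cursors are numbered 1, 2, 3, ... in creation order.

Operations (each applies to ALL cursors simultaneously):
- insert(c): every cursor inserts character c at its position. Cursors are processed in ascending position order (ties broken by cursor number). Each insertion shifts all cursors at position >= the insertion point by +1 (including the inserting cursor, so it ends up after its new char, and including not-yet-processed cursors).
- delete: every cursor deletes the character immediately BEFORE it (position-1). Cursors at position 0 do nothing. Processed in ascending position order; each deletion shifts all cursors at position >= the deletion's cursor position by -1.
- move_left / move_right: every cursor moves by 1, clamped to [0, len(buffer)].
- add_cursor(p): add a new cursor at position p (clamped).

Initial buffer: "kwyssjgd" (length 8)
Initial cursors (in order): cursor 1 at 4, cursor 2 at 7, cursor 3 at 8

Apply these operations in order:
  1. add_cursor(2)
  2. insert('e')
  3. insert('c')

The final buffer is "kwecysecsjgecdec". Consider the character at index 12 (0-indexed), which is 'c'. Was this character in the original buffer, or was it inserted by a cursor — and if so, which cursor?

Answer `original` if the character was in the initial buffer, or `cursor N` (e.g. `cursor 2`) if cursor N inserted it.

Answer: cursor 2

Derivation:
After op 1 (add_cursor(2)): buffer="kwyssjgd" (len 8), cursors c4@2 c1@4 c2@7 c3@8, authorship ........
After op 2 (insert('e')): buffer="kweysesjgede" (len 12), cursors c4@3 c1@6 c2@10 c3@12, authorship ..4..1...2.3
After op 3 (insert('c')): buffer="kwecysecsjgecdec" (len 16), cursors c4@4 c1@8 c2@13 c3@16, authorship ..44..11...22.33
Authorship (.=original, N=cursor N): . . 4 4 . . 1 1 . . . 2 2 . 3 3
Index 12: author = 2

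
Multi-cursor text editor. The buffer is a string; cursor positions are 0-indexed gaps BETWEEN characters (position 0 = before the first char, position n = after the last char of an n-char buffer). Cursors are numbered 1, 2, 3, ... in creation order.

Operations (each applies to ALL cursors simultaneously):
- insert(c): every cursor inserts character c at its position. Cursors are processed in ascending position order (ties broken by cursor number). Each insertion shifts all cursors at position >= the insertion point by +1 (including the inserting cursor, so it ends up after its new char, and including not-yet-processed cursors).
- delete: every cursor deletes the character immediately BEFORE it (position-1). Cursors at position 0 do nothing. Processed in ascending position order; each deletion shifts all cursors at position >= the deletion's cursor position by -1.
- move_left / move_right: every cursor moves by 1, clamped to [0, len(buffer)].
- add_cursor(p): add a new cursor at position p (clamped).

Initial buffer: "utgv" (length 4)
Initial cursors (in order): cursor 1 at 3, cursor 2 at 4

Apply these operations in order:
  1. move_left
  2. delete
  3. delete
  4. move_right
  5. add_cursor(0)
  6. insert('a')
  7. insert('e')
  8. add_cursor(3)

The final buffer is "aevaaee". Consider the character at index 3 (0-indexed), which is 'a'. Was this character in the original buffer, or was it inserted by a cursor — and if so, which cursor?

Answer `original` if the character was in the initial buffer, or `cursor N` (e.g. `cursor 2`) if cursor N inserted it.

Answer: cursor 1

Derivation:
After op 1 (move_left): buffer="utgv" (len 4), cursors c1@2 c2@3, authorship ....
After op 2 (delete): buffer="uv" (len 2), cursors c1@1 c2@1, authorship ..
After op 3 (delete): buffer="v" (len 1), cursors c1@0 c2@0, authorship .
After op 4 (move_right): buffer="v" (len 1), cursors c1@1 c2@1, authorship .
After op 5 (add_cursor(0)): buffer="v" (len 1), cursors c3@0 c1@1 c2@1, authorship .
After op 6 (insert('a')): buffer="avaa" (len 4), cursors c3@1 c1@4 c2@4, authorship 3.12
After op 7 (insert('e')): buffer="aevaaee" (len 7), cursors c3@2 c1@7 c2@7, authorship 33.1212
After op 8 (add_cursor(3)): buffer="aevaaee" (len 7), cursors c3@2 c4@3 c1@7 c2@7, authorship 33.1212
Authorship (.=original, N=cursor N): 3 3 . 1 2 1 2
Index 3: author = 1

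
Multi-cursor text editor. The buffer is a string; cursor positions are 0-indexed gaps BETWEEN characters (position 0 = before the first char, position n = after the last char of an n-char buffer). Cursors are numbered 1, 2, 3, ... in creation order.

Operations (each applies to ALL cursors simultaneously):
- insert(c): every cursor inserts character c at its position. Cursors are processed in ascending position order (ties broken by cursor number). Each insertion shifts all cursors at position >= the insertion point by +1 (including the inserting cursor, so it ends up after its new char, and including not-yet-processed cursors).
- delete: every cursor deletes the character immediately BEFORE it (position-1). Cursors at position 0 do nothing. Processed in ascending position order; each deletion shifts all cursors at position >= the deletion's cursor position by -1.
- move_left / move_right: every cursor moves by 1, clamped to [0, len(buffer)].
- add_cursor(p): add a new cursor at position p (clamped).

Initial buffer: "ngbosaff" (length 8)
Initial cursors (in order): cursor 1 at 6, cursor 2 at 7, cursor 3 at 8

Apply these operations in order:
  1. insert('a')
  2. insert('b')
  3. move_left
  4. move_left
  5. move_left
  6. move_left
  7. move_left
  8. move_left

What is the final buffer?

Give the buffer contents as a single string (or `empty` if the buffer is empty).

After op 1 (insert('a')): buffer="ngbosaafafa" (len 11), cursors c1@7 c2@9 c3@11, authorship ......1.2.3
After op 2 (insert('b')): buffer="ngbosaabfabfab" (len 14), cursors c1@8 c2@11 c3@14, authorship ......11.22.33
After op 3 (move_left): buffer="ngbosaabfabfab" (len 14), cursors c1@7 c2@10 c3@13, authorship ......11.22.33
After op 4 (move_left): buffer="ngbosaabfabfab" (len 14), cursors c1@6 c2@9 c3@12, authorship ......11.22.33
After op 5 (move_left): buffer="ngbosaabfabfab" (len 14), cursors c1@5 c2@8 c3@11, authorship ......11.22.33
After op 6 (move_left): buffer="ngbosaabfabfab" (len 14), cursors c1@4 c2@7 c3@10, authorship ......11.22.33
After op 7 (move_left): buffer="ngbosaabfabfab" (len 14), cursors c1@3 c2@6 c3@9, authorship ......11.22.33
After op 8 (move_left): buffer="ngbosaabfabfab" (len 14), cursors c1@2 c2@5 c3@8, authorship ......11.22.33

Answer: ngbosaabfabfab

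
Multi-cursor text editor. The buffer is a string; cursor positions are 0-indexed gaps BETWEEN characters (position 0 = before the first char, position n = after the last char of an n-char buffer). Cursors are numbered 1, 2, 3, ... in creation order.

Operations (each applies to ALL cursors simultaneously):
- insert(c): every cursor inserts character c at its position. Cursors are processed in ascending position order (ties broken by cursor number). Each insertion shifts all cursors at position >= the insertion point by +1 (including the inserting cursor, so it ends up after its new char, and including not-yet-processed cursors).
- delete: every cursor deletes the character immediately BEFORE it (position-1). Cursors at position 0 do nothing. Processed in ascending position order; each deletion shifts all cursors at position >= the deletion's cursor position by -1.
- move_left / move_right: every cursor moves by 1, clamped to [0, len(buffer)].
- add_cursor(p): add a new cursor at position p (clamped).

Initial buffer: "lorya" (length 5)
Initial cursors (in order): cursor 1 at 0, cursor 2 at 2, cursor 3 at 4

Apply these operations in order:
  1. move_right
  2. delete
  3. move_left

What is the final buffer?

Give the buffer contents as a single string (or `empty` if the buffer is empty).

After op 1 (move_right): buffer="lorya" (len 5), cursors c1@1 c2@3 c3@5, authorship .....
After op 2 (delete): buffer="oy" (len 2), cursors c1@0 c2@1 c3@2, authorship ..
After op 3 (move_left): buffer="oy" (len 2), cursors c1@0 c2@0 c3@1, authorship ..

Answer: oy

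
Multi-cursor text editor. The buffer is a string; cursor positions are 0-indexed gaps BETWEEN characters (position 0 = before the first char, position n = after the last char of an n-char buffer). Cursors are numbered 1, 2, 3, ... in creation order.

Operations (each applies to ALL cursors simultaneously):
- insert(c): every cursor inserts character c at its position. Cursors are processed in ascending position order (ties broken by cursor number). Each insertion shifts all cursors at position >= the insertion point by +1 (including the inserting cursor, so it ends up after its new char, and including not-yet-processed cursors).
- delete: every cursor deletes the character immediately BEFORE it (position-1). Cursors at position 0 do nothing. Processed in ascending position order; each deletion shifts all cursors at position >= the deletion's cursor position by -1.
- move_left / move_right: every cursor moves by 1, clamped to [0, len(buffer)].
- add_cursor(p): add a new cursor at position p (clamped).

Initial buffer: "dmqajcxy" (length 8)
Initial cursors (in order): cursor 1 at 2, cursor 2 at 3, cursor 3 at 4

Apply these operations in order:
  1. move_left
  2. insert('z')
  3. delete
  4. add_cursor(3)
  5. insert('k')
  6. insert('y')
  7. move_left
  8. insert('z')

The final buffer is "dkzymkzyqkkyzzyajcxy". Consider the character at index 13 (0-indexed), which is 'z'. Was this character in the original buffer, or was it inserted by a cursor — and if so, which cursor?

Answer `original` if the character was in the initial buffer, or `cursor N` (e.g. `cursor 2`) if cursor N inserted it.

Answer: cursor 4

Derivation:
After op 1 (move_left): buffer="dmqajcxy" (len 8), cursors c1@1 c2@2 c3@3, authorship ........
After op 2 (insert('z')): buffer="dzmzqzajcxy" (len 11), cursors c1@2 c2@4 c3@6, authorship .1.2.3.....
After op 3 (delete): buffer="dmqajcxy" (len 8), cursors c1@1 c2@2 c3@3, authorship ........
After op 4 (add_cursor(3)): buffer="dmqajcxy" (len 8), cursors c1@1 c2@2 c3@3 c4@3, authorship ........
After op 5 (insert('k')): buffer="dkmkqkkajcxy" (len 12), cursors c1@2 c2@4 c3@7 c4@7, authorship .1.2.34.....
After op 6 (insert('y')): buffer="dkymkyqkkyyajcxy" (len 16), cursors c1@3 c2@6 c3@11 c4@11, authorship .11.22.3434.....
After op 7 (move_left): buffer="dkymkyqkkyyajcxy" (len 16), cursors c1@2 c2@5 c3@10 c4@10, authorship .11.22.3434.....
After op 8 (insert('z')): buffer="dkzymkzyqkkyzzyajcxy" (len 20), cursors c1@3 c2@7 c3@14 c4@14, authorship .111.222.343344.....
Authorship (.=original, N=cursor N): . 1 1 1 . 2 2 2 . 3 4 3 3 4 4 . . . . .
Index 13: author = 4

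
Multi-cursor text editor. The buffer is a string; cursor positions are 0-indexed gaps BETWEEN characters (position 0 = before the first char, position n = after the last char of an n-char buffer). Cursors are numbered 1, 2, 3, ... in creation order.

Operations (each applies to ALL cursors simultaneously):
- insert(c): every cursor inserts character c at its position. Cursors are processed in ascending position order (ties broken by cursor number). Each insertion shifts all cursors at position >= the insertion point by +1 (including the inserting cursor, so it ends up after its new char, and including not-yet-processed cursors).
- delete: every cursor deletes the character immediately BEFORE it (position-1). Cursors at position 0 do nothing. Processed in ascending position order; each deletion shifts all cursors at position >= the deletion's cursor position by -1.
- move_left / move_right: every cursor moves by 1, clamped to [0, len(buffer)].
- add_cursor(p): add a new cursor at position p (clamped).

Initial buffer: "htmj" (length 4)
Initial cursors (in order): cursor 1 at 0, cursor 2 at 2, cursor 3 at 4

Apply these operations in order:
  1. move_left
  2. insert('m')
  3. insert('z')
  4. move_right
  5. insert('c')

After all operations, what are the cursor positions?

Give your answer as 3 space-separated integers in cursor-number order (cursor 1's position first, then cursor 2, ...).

After op 1 (move_left): buffer="htmj" (len 4), cursors c1@0 c2@1 c3@3, authorship ....
After op 2 (insert('m')): buffer="mhmtmmj" (len 7), cursors c1@1 c2@3 c3@6, authorship 1.2..3.
After op 3 (insert('z')): buffer="mzhmztmmzj" (len 10), cursors c1@2 c2@5 c3@9, authorship 11.22..33.
After op 4 (move_right): buffer="mzhmztmmzj" (len 10), cursors c1@3 c2@6 c3@10, authorship 11.22..33.
After op 5 (insert('c')): buffer="mzhcmztcmmzjc" (len 13), cursors c1@4 c2@8 c3@13, authorship 11.122.2.33.3

Answer: 4 8 13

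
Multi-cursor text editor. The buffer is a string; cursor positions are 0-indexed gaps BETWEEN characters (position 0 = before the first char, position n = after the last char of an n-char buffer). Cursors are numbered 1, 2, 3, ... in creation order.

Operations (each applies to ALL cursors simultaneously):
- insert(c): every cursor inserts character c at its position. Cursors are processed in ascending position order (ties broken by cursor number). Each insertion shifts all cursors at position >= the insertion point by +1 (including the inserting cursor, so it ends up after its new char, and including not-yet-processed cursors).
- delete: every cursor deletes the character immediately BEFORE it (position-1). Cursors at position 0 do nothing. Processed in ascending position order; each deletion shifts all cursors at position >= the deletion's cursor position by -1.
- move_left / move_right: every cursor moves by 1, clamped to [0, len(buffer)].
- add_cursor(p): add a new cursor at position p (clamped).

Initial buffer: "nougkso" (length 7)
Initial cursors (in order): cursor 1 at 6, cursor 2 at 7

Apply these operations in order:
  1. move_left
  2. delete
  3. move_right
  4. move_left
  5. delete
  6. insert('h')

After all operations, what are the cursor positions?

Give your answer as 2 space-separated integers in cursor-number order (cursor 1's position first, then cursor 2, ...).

Answer: 4 4

Derivation:
After op 1 (move_left): buffer="nougkso" (len 7), cursors c1@5 c2@6, authorship .......
After op 2 (delete): buffer="nougo" (len 5), cursors c1@4 c2@4, authorship .....
After op 3 (move_right): buffer="nougo" (len 5), cursors c1@5 c2@5, authorship .....
After op 4 (move_left): buffer="nougo" (len 5), cursors c1@4 c2@4, authorship .....
After op 5 (delete): buffer="noo" (len 3), cursors c1@2 c2@2, authorship ...
After op 6 (insert('h')): buffer="nohho" (len 5), cursors c1@4 c2@4, authorship ..12.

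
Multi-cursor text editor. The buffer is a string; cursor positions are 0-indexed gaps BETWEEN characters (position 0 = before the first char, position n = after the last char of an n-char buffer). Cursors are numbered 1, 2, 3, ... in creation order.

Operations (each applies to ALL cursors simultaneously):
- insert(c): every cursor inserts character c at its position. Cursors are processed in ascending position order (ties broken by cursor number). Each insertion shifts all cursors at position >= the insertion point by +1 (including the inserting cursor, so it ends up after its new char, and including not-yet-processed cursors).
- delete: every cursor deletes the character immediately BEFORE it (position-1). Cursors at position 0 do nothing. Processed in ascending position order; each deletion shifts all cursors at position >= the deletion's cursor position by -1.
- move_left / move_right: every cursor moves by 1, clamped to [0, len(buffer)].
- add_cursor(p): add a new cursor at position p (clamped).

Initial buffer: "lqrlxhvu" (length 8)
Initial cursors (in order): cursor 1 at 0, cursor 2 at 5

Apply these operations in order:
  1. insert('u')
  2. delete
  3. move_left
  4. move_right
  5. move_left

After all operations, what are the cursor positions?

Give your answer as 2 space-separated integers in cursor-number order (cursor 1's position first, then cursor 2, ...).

After op 1 (insert('u')): buffer="ulqrlxuhvu" (len 10), cursors c1@1 c2@7, authorship 1.....2...
After op 2 (delete): buffer="lqrlxhvu" (len 8), cursors c1@0 c2@5, authorship ........
After op 3 (move_left): buffer="lqrlxhvu" (len 8), cursors c1@0 c2@4, authorship ........
After op 4 (move_right): buffer="lqrlxhvu" (len 8), cursors c1@1 c2@5, authorship ........
After op 5 (move_left): buffer="lqrlxhvu" (len 8), cursors c1@0 c2@4, authorship ........

Answer: 0 4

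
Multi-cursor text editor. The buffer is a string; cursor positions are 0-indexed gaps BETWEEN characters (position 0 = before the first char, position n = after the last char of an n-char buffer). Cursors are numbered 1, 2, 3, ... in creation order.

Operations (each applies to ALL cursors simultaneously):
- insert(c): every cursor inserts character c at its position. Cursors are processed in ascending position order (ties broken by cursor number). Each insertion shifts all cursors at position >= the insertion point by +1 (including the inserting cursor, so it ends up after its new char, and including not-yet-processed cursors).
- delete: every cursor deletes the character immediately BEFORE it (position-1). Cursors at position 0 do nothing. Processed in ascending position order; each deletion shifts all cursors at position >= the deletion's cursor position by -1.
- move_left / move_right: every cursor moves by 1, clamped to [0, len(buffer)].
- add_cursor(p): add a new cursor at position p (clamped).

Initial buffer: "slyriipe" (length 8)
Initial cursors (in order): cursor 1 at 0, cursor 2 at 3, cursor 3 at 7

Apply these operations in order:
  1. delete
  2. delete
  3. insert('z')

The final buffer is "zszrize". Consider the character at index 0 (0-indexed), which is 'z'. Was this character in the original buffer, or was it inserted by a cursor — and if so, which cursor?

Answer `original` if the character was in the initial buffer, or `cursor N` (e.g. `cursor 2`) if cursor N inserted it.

Answer: cursor 1

Derivation:
After op 1 (delete): buffer="slriie" (len 6), cursors c1@0 c2@2 c3@5, authorship ......
After op 2 (delete): buffer="srie" (len 4), cursors c1@0 c2@1 c3@3, authorship ....
After op 3 (insert('z')): buffer="zszrize" (len 7), cursors c1@1 c2@3 c3@6, authorship 1.2..3.
Authorship (.=original, N=cursor N): 1 . 2 . . 3 .
Index 0: author = 1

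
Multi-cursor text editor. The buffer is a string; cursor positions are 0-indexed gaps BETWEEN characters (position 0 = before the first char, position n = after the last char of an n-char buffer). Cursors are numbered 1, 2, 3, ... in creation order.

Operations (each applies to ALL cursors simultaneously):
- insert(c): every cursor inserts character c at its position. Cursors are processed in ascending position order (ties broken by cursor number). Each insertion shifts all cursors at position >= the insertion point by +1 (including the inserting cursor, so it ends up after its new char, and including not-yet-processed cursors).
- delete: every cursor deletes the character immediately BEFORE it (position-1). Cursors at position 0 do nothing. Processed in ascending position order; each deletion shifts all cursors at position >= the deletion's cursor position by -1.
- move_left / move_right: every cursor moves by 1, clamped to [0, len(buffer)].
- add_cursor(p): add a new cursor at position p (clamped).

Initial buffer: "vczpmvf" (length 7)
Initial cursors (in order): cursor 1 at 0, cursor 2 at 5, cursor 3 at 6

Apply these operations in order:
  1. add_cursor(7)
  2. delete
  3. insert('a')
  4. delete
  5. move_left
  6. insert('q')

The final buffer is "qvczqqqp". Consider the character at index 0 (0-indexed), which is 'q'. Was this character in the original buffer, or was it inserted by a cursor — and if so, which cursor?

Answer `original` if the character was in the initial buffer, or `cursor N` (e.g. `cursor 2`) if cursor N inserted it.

Answer: cursor 1

Derivation:
After op 1 (add_cursor(7)): buffer="vczpmvf" (len 7), cursors c1@0 c2@5 c3@6 c4@7, authorship .......
After op 2 (delete): buffer="vczp" (len 4), cursors c1@0 c2@4 c3@4 c4@4, authorship ....
After op 3 (insert('a')): buffer="avczpaaa" (len 8), cursors c1@1 c2@8 c3@8 c4@8, authorship 1....234
After op 4 (delete): buffer="vczp" (len 4), cursors c1@0 c2@4 c3@4 c4@4, authorship ....
After op 5 (move_left): buffer="vczp" (len 4), cursors c1@0 c2@3 c3@3 c4@3, authorship ....
After op 6 (insert('q')): buffer="qvczqqqp" (len 8), cursors c1@1 c2@7 c3@7 c4@7, authorship 1...234.
Authorship (.=original, N=cursor N): 1 . . . 2 3 4 .
Index 0: author = 1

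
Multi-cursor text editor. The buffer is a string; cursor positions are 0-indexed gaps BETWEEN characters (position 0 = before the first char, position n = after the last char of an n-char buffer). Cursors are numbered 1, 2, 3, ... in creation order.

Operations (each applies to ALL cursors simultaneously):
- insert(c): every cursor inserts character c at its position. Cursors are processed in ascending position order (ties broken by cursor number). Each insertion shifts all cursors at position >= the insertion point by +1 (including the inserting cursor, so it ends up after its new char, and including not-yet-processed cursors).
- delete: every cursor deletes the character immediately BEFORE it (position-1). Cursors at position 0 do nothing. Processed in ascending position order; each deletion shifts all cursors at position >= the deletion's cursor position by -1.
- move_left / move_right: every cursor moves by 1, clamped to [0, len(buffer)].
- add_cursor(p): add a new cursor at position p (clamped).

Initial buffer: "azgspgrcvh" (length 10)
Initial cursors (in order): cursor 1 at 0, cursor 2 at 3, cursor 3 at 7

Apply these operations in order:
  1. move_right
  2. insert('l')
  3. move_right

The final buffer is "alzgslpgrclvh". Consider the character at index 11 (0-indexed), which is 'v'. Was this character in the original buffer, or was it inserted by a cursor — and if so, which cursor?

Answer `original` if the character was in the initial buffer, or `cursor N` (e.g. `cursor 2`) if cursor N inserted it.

After op 1 (move_right): buffer="azgspgrcvh" (len 10), cursors c1@1 c2@4 c3@8, authorship ..........
After op 2 (insert('l')): buffer="alzgslpgrclvh" (len 13), cursors c1@2 c2@6 c3@11, authorship .1...2....3..
After op 3 (move_right): buffer="alzgslpgrclvh" (len 13), cursors c1@3 c2@7 c3@12, authorship .1...2....3..
Authorship (.=original, N=cursor N): . 1 . . . 2 . . . . 3 . .
Index 11: author = original

Answer: original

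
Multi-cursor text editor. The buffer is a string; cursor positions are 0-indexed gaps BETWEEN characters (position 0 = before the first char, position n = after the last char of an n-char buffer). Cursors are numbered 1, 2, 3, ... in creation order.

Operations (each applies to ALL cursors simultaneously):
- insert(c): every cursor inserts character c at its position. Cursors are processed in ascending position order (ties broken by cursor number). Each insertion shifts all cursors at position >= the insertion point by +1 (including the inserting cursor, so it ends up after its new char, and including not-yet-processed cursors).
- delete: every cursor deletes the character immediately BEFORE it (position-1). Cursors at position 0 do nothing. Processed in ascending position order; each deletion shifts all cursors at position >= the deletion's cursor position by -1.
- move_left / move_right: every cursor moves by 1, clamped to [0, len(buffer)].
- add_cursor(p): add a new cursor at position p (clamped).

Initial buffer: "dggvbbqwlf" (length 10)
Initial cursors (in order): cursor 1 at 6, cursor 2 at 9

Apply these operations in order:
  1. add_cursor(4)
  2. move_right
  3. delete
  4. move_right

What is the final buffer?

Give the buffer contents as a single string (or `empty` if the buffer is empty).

Answer: dggvbwl

Derivation:
After op 1 (add_cursor(4)): buffer="dggvbbqwlf" (len 10), cursors c3@4 c1@6 c2@9, authorship ..........
After op 2 (move_right): buffer="dggvbbqwlf" (len 10), cursors c3@5 c1@7 c2@10, authorship ..........
After op 3 (delete): buffer="dggvbwl" (len 7), cursors c3@4 c1@5 c2@7, authorship .......
After op 4 (move_right): buffer="dggvbwl" (len 7), cursors c3@5 c1@6 c2@7, authorship .......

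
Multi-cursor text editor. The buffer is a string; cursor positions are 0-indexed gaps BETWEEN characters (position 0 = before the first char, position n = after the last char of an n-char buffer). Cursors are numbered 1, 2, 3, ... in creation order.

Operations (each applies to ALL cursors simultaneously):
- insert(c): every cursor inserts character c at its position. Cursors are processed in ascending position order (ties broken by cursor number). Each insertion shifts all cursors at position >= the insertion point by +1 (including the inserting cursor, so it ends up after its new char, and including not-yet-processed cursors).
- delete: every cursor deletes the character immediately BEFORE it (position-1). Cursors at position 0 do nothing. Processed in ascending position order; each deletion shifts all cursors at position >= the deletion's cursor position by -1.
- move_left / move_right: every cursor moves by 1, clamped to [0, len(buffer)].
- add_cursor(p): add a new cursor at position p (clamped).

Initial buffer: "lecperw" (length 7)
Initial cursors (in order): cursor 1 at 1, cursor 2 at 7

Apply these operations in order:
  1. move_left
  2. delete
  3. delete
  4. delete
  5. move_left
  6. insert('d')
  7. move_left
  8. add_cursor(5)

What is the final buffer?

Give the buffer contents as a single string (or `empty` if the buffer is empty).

Answer: dledcw

Derivation:
After op 1 (move_left): buffer="lecperw" (len 7), cursors c1@0 c2@6, authorship .......
After op 2 (delete): buffer="lecpew" (len 6), cursors c1@0 c2@5, authorship ......
After op 3 (delete): buffer="lecpw" (len 5), cursors c1@0 c2@4, authorship .....
After op 4 (delete): buffer="lecw" (len 4), cursors c1@0 c2@3, authorship ....
After op 5 (move_left): buffer="lecw" (len 4), cursors c1@0 c2@2, authorship ....
After op 6 (insert('d')): buffer="dledcw" (len 6), cursors c1@1 c2@4, authorship 1..2..
After op 7 (move_left): buffer="dledcw" (len 6), cursors c1@0 c2@3, authorship 1..2..
After op 8 (add_cursor(5)): buffer="dledcw" (len 6), cursors c1@0 c2@3 c3@5, authorship 1..2..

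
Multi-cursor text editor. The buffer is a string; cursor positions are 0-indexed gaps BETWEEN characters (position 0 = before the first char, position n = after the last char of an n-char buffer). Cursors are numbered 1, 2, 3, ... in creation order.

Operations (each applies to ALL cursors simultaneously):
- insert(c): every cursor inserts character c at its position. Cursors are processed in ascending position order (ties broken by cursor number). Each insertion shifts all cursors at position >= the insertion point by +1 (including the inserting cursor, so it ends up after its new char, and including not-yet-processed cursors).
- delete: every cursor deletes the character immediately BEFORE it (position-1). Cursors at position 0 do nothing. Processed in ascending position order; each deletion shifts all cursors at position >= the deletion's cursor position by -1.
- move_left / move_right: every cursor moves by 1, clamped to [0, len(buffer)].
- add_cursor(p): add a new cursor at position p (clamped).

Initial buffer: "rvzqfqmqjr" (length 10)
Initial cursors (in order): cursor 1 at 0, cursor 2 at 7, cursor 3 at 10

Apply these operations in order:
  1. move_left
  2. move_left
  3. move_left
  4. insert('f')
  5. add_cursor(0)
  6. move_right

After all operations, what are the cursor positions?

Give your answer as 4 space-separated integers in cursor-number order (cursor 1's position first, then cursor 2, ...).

Answer: 2 7 11 1

Derivation:
After op 1 (move_left): buffer="rvzqfqmqjr" (len 10), cursors c1@0 c2@6 c3@9, authorship ..........
After op 2 (move_left): buffer="rvzqfqmqjr" (len 10), cursors c1@0 c2@5 c3@8, authorship ..........
After op 3 (move_left): buffer="rvzqfqmqjr" (len 10), cursors c1@0 c2@4 c3@7, authorship ..........
After op 4 (insert('f')): buffer="frvzqffqmfqjr" (len 13), cursors c1@1 c2@6 c3@10, authorship 1....2...3...
After op 5 (add_cursor(0)): buffer="frvzqffqmfqjr" (len 13), cursors c4@0 c1@1 c2@6 c3@10, authorship 1....2...3...
After op 6 (move_right): buffer="frvzqffqmfqjr" (len 13), cursors c4@1 c1@2 c2@7 c3@11, authorship 1....2...3...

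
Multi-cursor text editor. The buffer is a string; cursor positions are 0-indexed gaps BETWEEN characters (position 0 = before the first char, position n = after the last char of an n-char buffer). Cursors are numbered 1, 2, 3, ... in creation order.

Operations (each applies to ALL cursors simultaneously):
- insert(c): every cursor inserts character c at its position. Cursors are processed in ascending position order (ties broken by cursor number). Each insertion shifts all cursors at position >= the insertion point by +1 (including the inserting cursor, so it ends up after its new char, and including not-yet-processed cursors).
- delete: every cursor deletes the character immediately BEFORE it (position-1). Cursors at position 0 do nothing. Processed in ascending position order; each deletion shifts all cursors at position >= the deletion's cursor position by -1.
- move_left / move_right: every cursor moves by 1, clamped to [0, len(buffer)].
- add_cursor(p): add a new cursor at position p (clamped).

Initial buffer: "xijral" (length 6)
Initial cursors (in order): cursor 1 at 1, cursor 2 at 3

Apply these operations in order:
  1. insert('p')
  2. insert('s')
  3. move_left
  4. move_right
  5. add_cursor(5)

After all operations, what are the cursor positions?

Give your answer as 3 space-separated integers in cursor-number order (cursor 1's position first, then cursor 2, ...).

After op 1 (insert('p')): buffer="xpijpral" (len 8), cursors c1@2 c2@5, authorship .1..2...
After op 2 (insert('s')): buffer="xpsijpsral" (len 10), cursors c1@3 c2@7, authorship .11..22...
After op 3 (move_left): buffer="xpsijpsral" (len 10), cursors c1@2 c2@6, authorship .11..22...
After op 4 (move_right): buffer="xpsijpsral" (len 10), cursors c1@3 c2@7, authorship .11..22...
After op 5 (add_cursor(5)): buffer="xpsijpsral" (len 10), cursors c1@3 c3@5 c2@7, authorship .11..22...

Answer: 3 7 5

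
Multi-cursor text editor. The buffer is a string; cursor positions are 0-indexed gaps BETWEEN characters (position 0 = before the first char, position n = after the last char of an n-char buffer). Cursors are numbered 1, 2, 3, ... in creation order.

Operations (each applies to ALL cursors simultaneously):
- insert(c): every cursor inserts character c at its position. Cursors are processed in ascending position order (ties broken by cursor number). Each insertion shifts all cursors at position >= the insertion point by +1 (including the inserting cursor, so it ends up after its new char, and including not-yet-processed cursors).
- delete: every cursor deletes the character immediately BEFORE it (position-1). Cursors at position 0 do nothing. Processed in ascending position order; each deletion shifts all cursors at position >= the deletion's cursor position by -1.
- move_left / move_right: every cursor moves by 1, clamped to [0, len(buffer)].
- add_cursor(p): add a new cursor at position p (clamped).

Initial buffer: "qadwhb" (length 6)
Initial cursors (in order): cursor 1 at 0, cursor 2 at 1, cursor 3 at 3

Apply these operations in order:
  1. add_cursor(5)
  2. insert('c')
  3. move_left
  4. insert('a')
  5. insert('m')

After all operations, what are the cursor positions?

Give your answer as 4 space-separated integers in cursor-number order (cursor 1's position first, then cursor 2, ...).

After op 1 (add_cursor(5)): buffer="qadwhb" (len 6), cursors c1@0 c2@1 c3@3 c4@5, authorship ......
After op 2 (insert('c')): buffer="cqcadcwhcb" (len 10), cursors c1@1 c2@3 c3@6 c4@9, authorship 1.2..3..4.
After op 3 (move_left): buffer="cqcadcwhcb" (len 10), cursors c1@0 c2@2 c3@5 c4@8, authorship 1.2..3..4.
After op 4 (insert('a')): buffer="acqacadacwhacb" (len 14), cursors c1@1 c2@4 c3@8 c4@12, authorship 11.22..33..44.
After op 5 (insert('m')): buffer="amcqamcadamcwhamcb" (len 18), cursors c1@2 c2@6 c3@11 c4@16, authorship 111.222..333..444.

Answer: 2 6 11 16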